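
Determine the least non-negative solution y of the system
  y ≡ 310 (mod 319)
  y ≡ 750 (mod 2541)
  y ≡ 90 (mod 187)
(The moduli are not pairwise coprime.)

28701

Combine the congruences pairwise.
gcd(319, 2541) = 11 and 11 | (750 − 310), so the pair is consistent; merging gives y ≡ 28701 (mod 73689), where 73689 = lcm(319, 2541).
gcd(73689, 187) = 11 and 11 | (90 − 28701), so the pair is consistent; merging gives y ≡ 28701 (mod 1252713), where 1252713 = lcm(73689, 187).
The solution is unique modulo lcm(319, 2541, 187) = 1252713.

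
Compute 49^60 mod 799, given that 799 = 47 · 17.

169

Mod 47: 49 ≡ 2; by Fermat, exponent reduces to 60 mod 46 = 14; 2^14 ≡ 28 (mod 47).
Mod 17: 49 ≡ 15; by Fermat, exponent reduces to 60 mod 16 = 12; 15^12 ≡ 16 (mod 17).
Combine by CRT: x ≡ 28 (mod 47), x ≡ 16 (mod 17) ⇒ x ≡ 169 (mod 799).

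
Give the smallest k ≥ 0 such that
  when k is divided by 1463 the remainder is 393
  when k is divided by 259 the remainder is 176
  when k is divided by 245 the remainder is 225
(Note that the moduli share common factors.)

gcd(1463, 259) = 7 and 7 | (176 − 393), so the pair is consistent; merging gives k ≡ 41357 (mod 54131), where 54131 = lcm(1463, 259).
gcd(54131, 245) = 7 and 7 | (225 − 41357), so the pair is consistent; merging gives k ≡ 1827680 (mod 1894585), where 1894585 = lcm(54131, 245).
The solution is unique modulo lcm(1463, 259, 245) = 1894585.

1827680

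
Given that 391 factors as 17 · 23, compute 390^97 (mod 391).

390

Mod 17: 390 ≡ 16; by Fermat, exponent reduces to 97 mod 16 = 1; 16^1 ≡ 16 (mod 17).
Mod 23: 390 ≡ 22; by Fermat, exponent reduces to 97 mod 22 = 9; 22^9 ≡ 22 (mod 23).
Combine by CRT: x ≡ 16 (mod 17), x ≡ 22 (mod 23) ⇒ x ≡ 390 (mod 391).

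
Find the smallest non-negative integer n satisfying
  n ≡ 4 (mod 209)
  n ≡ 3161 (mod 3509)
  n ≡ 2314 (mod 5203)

Combine the congruences pairwise.
gcd(209, 3509) = 11 and 11 | (3161 − 4), so the pair is consistent; merging gives n ≡ 38251 (mod 66671), where 66671 = lcm(209, 3509).
gcd(66671, 5203) = 121 and 121 | (2314 − 38251), so the pair is consistent; merging gives n ≡ 1438342 (mod 2866853), where 2866853 = lcm(66671, 5203).
The solution is unique modulo lcm(209, 3509, 5203) = 2866853.

1438342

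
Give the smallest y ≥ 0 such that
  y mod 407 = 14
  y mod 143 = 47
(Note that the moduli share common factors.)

gcd(407, 143) = 11 and 11 | (47 − 14), so the pair is consistent; merging gives y ≡ 2049 (mod 5291), where 5291 = lcm(407, 143).
The solution is unique modulo lcm(407, 143) = 5291.

2049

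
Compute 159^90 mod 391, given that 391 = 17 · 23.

Mod 17: 159 ≡ 6; by Fermat, exponent reduces to 90 mod 16 = 10; 6^10 ≡ 15 (mod 17).
Mod 23: 159 ≡ 21; by Fermat, exponent reduces to 90 mod 22 = 2; 21^2 ≡ 4 (mod 23).
Combine by CRT: x ≡ 15 (mod 17), x ≡ 4 (mod 23) ⇒ x ≡ 372 (mod 391).

372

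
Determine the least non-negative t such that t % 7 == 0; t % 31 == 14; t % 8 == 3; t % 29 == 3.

23667

The moduli are pairwise coprime; N = 7·31·8·29 = 50344.
N/7 = 7192; 7192 ≡ 3 (mod 7); 3·5 ≡ 1, so inverse 5.
N/31 = 1624; 1624 ≡ 12 (mod 31); 12·13 ≡ 1, so inverse 13.
N/8 = 6293; 6293 ≡ 5 (mod 8); 5·5 ≡ 1, so inverse 5.
N/29 = 1736; 1736 ≡ 25 (mod 29); 25·7 ≡ 1, so inverse 7.
t ≡ 0·7192·5 + 14·1624·13 + 3·6293·5 + 3·1736·7 = 426419.
426419 mod 50344 = 23667.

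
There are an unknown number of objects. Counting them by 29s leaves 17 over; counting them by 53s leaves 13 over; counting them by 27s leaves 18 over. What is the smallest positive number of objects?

34092

From N ≡ 17 (mod 29) write N = 17 + 29t. Substituting into N ≡ 13 (mod 53) gives 29t ≡ 49 (mod 53), and since 29⁻¹ ≡ 11 (mod 53), t ≡ 9. Hence N ≡ 17 + 29·9 = 278 (mod 1537).
From N ≡ 278 (mod 1537) write N = 278 + 1537t. Substituting into N ≡ 18 (mod 27) gives 1537t ≡ 10 (mod 27), and since 25⁻¹ ≡ 13 (mod 27), t ≡ 22. Hence N ≡ 278 + 1537·22 = 34092 (mod 41499).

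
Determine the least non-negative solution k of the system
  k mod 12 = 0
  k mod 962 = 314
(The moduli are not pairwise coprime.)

gcd(12, 962) = 2 and 2 | (314 − 0), so the pair is consistent; merging gives k ≡ 5124 (mod 5772), where 5772 = lcm(12, 962).
The solution is unique modulo lcm(12, 962) = 5772.

5124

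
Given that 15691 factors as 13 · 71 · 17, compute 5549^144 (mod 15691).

Mod 13: 5549 ≡ 11; since 12 | 144, by Fermat 11^144 ≡ 1 (mod 13).
Mod 71: 5549 ≡ 11; by Fermat, exponent reduces to 144 mod 70 = 4; 11^4 ≡ 15 (mod 71).
Mod 17: 5549 ≡ 7; since 16 | 144, by Fermat 7^144 ≡ 1 (mod 17).
Combine by CRT: x ≡ 1 (mod 13), x ≡ 15 (mod 71), x ≡ 1 (mod 17) ⇒ x ≡ 12156 (mod 15691).

12156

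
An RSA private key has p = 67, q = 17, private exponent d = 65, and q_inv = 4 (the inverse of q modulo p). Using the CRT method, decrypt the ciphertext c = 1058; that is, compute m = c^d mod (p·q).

378

d_p = d mod (p−1) = 65 mod 66 = 65; d_q = d mod (q−1) = 1.
m₁ = c^(d_p) mod p: c ≡ 53 (mod 67), and 53^65 mod 67 = 43.
m₂ = c^(d_q) mod q: c ≡ 4 (mod 17), and 4^1 mod 17 = 4.
h = q_inv·(m₁ − m₂) mod p = 4·(43 − 4) mod 67 = 22.
m = m₂ + h·q = 4 + 22·17 = 378.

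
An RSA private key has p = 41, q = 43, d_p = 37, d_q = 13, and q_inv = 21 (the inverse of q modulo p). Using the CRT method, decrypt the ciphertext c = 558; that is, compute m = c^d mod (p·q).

m₁ = c^(d_p) mod p: c ≡ 25 (mod 41), and 25^37 mod 41 = 31.
m₂ = c^(d_q) mod q: c ≡ 42 (mod 43), and 42^13 mod 43 = 42.
h = q_inv·(m₁ − m₂) mod p = 21·(31 − 42) mod 41 = 15.
m = m₂ + h·q = 42 + 15·43 = 687.

687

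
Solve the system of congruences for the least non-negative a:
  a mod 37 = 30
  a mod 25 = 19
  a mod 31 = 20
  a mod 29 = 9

Combine the congruences pairwise.
From a ≡ 30 (mod 37) write a = 30 + 37t. Substituting into a ≡ 19 (mod 25) gives 37t ≡ 14 (mod 25), and since 12⁻¹ ≡ 23 (mod 25), t ≡ 22. Hence a ≡ 30 + 37·22 = 844 (mod 925).
From a ≡ 844 (mod 925) write a = 844 + 925t. Substituting into a ≡ 20 (mod 31) gives 925t ≡ 13 (mod 31), and since 26⁻¹ ≡ 6 (mod 31), t ≡ 16. Hence a ≡ 844 + 925·16 = 15644 (mod 28675).
From a ≡ 15644 (mod 28675) write a = 15644 + 28675t. Substituting into a ≡ 9 (mod 29) gives 28675t ≡ 25 (mod 29), and since 23⁻¹ ≡ 24 (mod 29), t ≡ 20. Hence a ≡ 15644 + 28675·20 = 589144 (mod 831575).

589144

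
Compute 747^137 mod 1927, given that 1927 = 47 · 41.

1485

Mod 47: 747 ≡ 42; by Fermat, exponent reduces to 137 mod 46 = 45; 42^45 ≡ 28 (mod 47).
Mod 41: 747 ≡ 9; by Fermat, exponent reduces to 137 mod 40 = 17; 9^17 ≡ 9 (mod 41).
Combine by CRT: x ≡ 28 (mod 47), x ≡ 9 (mod 41) ⇒ x ≡ 1485 (mod 1927).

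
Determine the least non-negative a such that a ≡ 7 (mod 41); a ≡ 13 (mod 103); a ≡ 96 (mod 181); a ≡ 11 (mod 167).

The moduli are pairwise coprime; N = 41·103·181·167 = 127648621.
N/41 = 3113381; 3113381 ≡ 5 (mod 41); 5·33 ≡ 1, so inverse 33.
N/103 = 1239307; 1239307 ≡ 11 (mod 103); 11·75 ≡ 1, so inverse 75.
N/181 = 705241; 705241 ≡ 65 (mod 181); 65·39 ≡ 1, so inverse 39.
N/167 = 764363; 764363 ≡ 4 (mod 167); 4·42 ≡ 1, so inverse 42.
a ≡ 7·3113381·33 + 13·1239307·75 + 96·705241·39 + 11·764363·42 = 4921073346.
4921073346 mod 127648621 = 70425748.

70425748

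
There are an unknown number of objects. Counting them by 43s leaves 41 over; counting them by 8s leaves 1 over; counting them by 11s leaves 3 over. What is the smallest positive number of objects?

Combine the congruences pairwise.
From N ≡ 41 (mod 43) write N = 41 + 43t. Substituting into N ≡ 1 (mod 8) gives 43t ≡ 0 (mod 8), and since 3⁻¹ ≡ 3 (mod 8), t ≡ 0. Hence N ≡ 41 + 43·0 = 41 (mod 344).
From N ≡ 41 (mod 344) write N = 41 + 344t. Substituting into N ≡ 3 (mod 11) gives 344t ≡ 6 (mod 11), and since 3⁻¹ ≡ 4 (mod 11), t ≡ 2. Hence N ≡ 41 + 344·2 = 729 (mod 3784).

729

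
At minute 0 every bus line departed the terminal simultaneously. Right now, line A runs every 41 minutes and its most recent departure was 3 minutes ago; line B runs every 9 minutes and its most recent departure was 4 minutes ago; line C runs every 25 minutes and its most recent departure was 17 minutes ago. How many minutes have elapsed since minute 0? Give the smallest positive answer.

Combine the congruences pairwise.
From t ≡ 3 (mod 41) write t = 3 + 41s. Substituting into t ≡ 4 (mod 9) gives 41s ≡ 1 (mod 9), and since 5⁻¹ ≡ 2 (mod 9), s ≡ 2. Hence t ≡ 3 + 41·2 = 85 (mod 369).
From t ≡ 85 (mod 369) write t = 85 + 369s. Substituting into t ≡ 17 (mod 25) gives 369s ≡ 7 (mod 25), and since 19⁻¹ ≡ 4 (mod 25), s ≡ 3. Hence t ≡ 85 + 369·3 = 1192 (mod 9225).

1192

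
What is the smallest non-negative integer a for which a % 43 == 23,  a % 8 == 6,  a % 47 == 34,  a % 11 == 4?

170174

The moduli are pairwise coprime; N = 43·8·47·11 = 177848.
N/43 = 4136; 4136 ≡ 8 (mod 43); 8·27 ≡ 1, so inverse 27.
N/8 = 22231; 22231 ≡ 7 (mod 8); 7·7 ≡ 1, so inverse 7.
N/47 = 3784; 3784 ≡ 24 (mod 47); 24·2 ≡ 1, so inverse 2.
N/11 = 16168; 16168 ≡ 9 (mod 11); 9·5 ≡ 1, so inverse 5.
a ≡ 23·4136·27 + 6·22231·7 + 34·3784·2 + 4·16168·5 = 4082830.
4082830 mod 177848 = 170174.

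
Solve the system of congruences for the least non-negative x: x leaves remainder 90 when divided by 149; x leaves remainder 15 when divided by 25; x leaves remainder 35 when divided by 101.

The moduli are pairwise coprime; N = 149·25·101 = 376225.
N/149 = 2525; 2525 ≡ 141 (mod 149); 141·93 ≡ 1, so inverse 93.
N/25 = 15049; 15049 ≡ 24 (mod 25); 24·24 ≡ 1, so inverse 24.
N/101 = 3725; 3725 ≡ 89 (mod 101); 89·42 ≡ 1, so inverse 42.
x ≡ 90·2525·93 + 15·15049·24 + 35·3725·42 = 32027640.
32027640 mod 376225 = 48515.

48515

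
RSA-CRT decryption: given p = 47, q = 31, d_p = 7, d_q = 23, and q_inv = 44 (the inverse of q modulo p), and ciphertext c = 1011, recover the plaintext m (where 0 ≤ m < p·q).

m₁ = c^(d_p) mod p: c ≡ 24 (mod 47), and 24^7 mod 47 = 18.
m₂ = c^(d_q) mod q: c ≡ 19 (mod 31), and 19^23 mod 31 = 9.
h = q_inv·(m₁ − m₂) mod p = 44·(18 − 9) mod 47 = 20.
m = m₂ + h·q = 9 + 20·31 = 629.

629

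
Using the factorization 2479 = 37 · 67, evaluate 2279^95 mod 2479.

135

Mod 37: 2279 ≡ 22; by Fermat, exponent reduces to 95 mod 36 = 23; 22^23 ≡ 24 (mod 37).
Mod 67: 2279 ≡ 1; by Fermat, exponent reduces to 95 mod 66 = 29; 1^29 ≡ 1 (mod 67).
Combine by CRT: x ≡ 24 (mod 37), x ≡ 1 (mod 67) ⇒ x ≡ 135 (mod 2479).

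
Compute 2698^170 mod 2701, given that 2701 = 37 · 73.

Mod 37: 2698 ≡ 34; by Fermat, exponent reduces to 170 mod 36 = 26; 34^26 ≡ 12 (mod 37).
Mod 73: 2698 ≡ 70; by Fermat, exponent reduces to 170 mod 72 = 26; 70^26 ≡ 9 (mod 73).
Combine by CRT: x ≡ 12 (mod 37), x ≡ 9 (mod 73) ⇒ x ≡ 2491 (mod 2701).

2491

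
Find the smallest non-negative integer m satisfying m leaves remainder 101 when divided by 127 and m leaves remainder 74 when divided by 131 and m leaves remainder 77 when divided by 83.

612368

From m ≡ 101 (mod 127) write m = 101 + 127t. Substituting into m ≡ 74 (mod 131) gives 127t ≡ 104 (mod 131), and since 127⁻¹ ≡ 98 (mod 131), t ≡ 105. Hence m ≡ 101 + 127·105 = 13436 (mod 16637).
From m ≡ 13436 (mod 16637) write m = 13436 + 16637t. Substituting into m ≡ 77 (mod 83) gives 16637t ≡ 4 (mod 83), and since 37⁻¹ ≡ 9 (mod 83), t ≡ 36. Hence m ≡ 13436 + 16637·36 = 612368 (mod 1380871).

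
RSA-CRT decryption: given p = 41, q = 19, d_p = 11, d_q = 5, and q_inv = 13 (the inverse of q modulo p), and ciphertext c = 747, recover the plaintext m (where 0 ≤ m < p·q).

442

m₁ = c^(d_p) mod p: c ≡ 9 (mod 41), and 9^11 mod 41 = 32.
m₂ = c^(d_q) mod q: c ≡ 6 (mod 19), and 6^5 mod 19 = 5.
h = q_inv·(m₁ − m₂) mod p = 13·(32 − 5) mod 41 = 23.
m = m₂ + h·q = 5 + 23·19 = 442.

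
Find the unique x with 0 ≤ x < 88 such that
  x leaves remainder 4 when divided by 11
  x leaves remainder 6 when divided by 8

70

From x ≡ 4 (mod 11) write x = 4 + 11t. Substituting into x ≡ 6 (mod 8) gives 11t ≡ 2 (mod 8), and since 3⁻¹ ≡ 3 (mod 8), t ≡ 6. Hence x ≡ 4 + 11·6 = 70 (mod 88).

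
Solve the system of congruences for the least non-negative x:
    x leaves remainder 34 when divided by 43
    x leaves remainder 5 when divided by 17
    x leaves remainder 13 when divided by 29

5581

The moduli are pairwise coprime; N = 43·17·29 = 21199.
N/43 = 493; 493 ≡ 20 (mod 43); 20·28 ≡ 1, so inverse 28.
N/17 = 1247; 1247 ≡ 6 (mod 17); 6·3 ≡ 1, so inverse 3.
N/29 = 731; 731 ≡ 6 (mod 29); 6·5 ≡ 1, so inverse 5.
x ≡ 34·493·28 + 5·1247·3 + 13·731·5 = 535556.
535556 mod 21199 = 5581.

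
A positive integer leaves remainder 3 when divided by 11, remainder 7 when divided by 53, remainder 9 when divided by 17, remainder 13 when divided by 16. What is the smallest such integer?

Combine the congruences pairwise.
From k ≡ 3 (mod 11) write k = 3 + 11t. Substituting into k ≡ 7 (mod 53) gives 11t ≡ 4 (mod 53), and since 11⁻¹ ≡ 29 (mod 53), t ≡ 10. Hence k ≡ 3 + 11·10 = 113 (mod 583).
From k ≡ 113 (mod 583) write k = 113 + 583t. Substituting into k ≡ 9 (mod 17) gives 583t ≡ 15 (mod 17), and since 5⁻¹ ≡ 7 (mod 17), t ≡ 3. Hence k ≡ 113 + 583·3 = 1862 (mod 9911).
From k ≡ 1862 (mod 9911) write k = 1862 + 9911t. Substituting into k ≡ 13 (mod 16) gives 9911t ≡ 7 (mod 16), and since 7⁻¹ ≡ 7 (mod 16), t ≡ 1. Hence k ≡ 1862 + 9911·1 = 11773 (mod 158576).

11773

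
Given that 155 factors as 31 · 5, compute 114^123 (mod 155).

Mod 31: 114 ≡ 21; by Fermat, exponent reduces to 123 mod 30 = 3; 21^3 ≡ 23 (mod 31).
Mod 5: 114 ≡ 4; by Fermat, exponent reduces to 123 mod 4 = 3; 4^3 ≡ 4 (mod 5).
Combine by CRT: x ≡ 23 (mod 31), x ≡ 4 (mod 5) ⇒ x ≡ 54 (mod 155).

54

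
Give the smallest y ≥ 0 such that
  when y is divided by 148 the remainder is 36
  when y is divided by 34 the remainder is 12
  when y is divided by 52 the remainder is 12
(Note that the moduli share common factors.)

gcd(148, 34) = 2 and 2 | (12 − 36), so the pair is consistent; merging gives y ≡ 2256 (mod 2516), where 2516 = lcm(148, 34).
gcd(2516, 52) = 4 and 4 | (12 − 2256), so the pair is consistent; merging gives y ≡ 27416 (mod 32708), where 32708 = lcm(2516, 52).
The solution is unique modulo lcm(148, 34, 52) = 32708.

27416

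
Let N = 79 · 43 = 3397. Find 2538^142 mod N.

Mod 79: 2538 ≡ 10; by Fermat, exponent reduces to 142 mod 78 = 64; 10^64 ≡ 8 (mod 79).
Mod 43: 2538 ≡ 1; by Fermat, exponent reduces to 142 mod 42 = 16; 1^16 ≡ 1 (mod 43).
Combine by CRT: x ≡ 8 (mod 79), x ≡ 1 (mod 43) ⇒ x ≡ 87 (mod 3397).

87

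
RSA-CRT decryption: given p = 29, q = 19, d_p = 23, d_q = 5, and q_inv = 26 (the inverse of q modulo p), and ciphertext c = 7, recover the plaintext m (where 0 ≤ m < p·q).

m₁ = c^(d_p) mod p: c ≡ 7 (mod 29), and 7^23 mod 29 = 20.
m₂ = c^(d_q) mod q: c ≡ 7 (mod 19), and 7^5 mod 19 = 11.
h = q_inv·(m₁ − m₂) mod p = 26·(20 − 11) mod 29 = 2.
m = m₂ + h·q = 11 + 2·19 = 49.

49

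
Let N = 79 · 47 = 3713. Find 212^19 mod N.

63

Mod 79: 212 ≡ 54; 54^19 ≡ 63 (mod 79).
Mod 47: 212 ≡ 24; 24^19 ≡ 16 (mod 47).
Combine by CRT: x ≡ 63 (mod 79), x ≡ 16 (mod 47) ⇒ x ≡ 63 (mod 3713).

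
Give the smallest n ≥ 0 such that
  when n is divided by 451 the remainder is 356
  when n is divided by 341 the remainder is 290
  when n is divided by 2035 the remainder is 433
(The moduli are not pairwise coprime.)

973163

gcd(451, 341) = 11 and 11 | (290 − 356), so the pair is consistent; merging gives n ≡ 8474 (mod 13981), where 13981 = lcm(451, 341).
gcd(13981, 2035) = 11 and 11 | (433 − 8474), so the pair is consistent; merging gives n ≡ 973163 (mod 2586485), where 2586485 = lcm(13981, 2035).
The solution is unique modulo lcm(451, 341, 2035) = 2586485.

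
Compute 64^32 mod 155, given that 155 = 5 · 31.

Mod 5: 64 ≡ 4; since 4 | 32, by Fermat 4^32 ≡ 1 (mod 5).
Mod 31: 64 ≡ 2; by Fermat, exponent reduces to 32 mod 30 = 2; 2^2 ≡ 4 (mod 31).
Combine by CRT: x ≡ 1 (mod 5), x ≡ 4 (mod 31) ⇒ x ≡ 66 (mod 155).

66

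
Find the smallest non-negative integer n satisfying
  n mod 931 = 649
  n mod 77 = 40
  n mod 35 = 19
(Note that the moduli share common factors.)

gcd(931, 77) = 7 and 7 | (40 − 649), so the pair is consistent; merging gives n ≡ 1580 (mod 10241), where 10241 = lcm(931, 77).
gcd(10241, 35) = 7 and 7 | (19 − 1580), so the pair is consistent; merging gives n ≡ 42544 (mod 51205), where 51205 = lcm(10241, 35).
The solution is unique modulo lcm(931, 77, 35) = 51205.

42544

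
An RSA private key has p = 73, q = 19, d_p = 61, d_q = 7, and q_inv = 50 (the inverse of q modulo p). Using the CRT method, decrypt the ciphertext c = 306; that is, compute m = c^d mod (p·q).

1002

m₁ = c^(d_p) mod p: c ≡ 14 (mod 73), and 14^61 mod 73 = 53.
m₂ = c^(d_q) mod q: c ≡ 2 (mod 19), and 2^7 mod 19 = 14.
h = q_inv·(m₁ − m₂) mod p = 50·(53 − 14) mod 73 = 52.
m = m₂ + h·q = 14 + 52·19 = 1002.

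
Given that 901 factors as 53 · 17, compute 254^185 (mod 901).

Mod 53: 254 ≡ 42; by Fermat, exponent reduces to 185 mod 52 = 29; 42^29 ≡ 47 (mod 53).
Mod 17: 254 ≡ 16; by Fermat, exponent reduces to 185 mod 16 = 9; 16^9 ≡ 16 (mod 17).
Combine by CRT: x ≡ 47 (mod 53), x ≡ 16 (mod 17) ⇒ x ≡ 577 (mod 901).

577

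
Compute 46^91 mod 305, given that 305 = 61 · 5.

Mod 61: 46 ≡ 46; by Fermat, exponent reduces to 91 mod 60 = 31; 46^31 ≡ 46 (mod 61).
Mod 5: 46 ≡ 1; by Fermat, exponent reduces to 91 mod 4 = 3; 1^3 ≡ 1 (mod 5).
Combine by CRT: x ≡ 46 (mod 61), x ≡ 1 (mod 5) ⇒ x ≡ 46 (mod 305).

46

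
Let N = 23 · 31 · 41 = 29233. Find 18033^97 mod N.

3865

Mod 23: 18033 ≡ 1; by Fermat, exponent reduces to 97 mod 22 = 9; 1^9 ≡ 1 (mod 23).
Mod 31: 18033 ≡ 22; by Fermat, exponent reduces to 97 mod 30 = 7; 22^7 ≡ 21 (mod 31).
Mod 41: 18033 ≡ 34; by Fermat, exponent reduces to 97 mod 40 = 17; 34^17 ≡ 11 (mod 41).
Combine by CRT: x ≡ 1 (mod 23), x ≡ 21 (mod 31), x ≡ 11 (mod 41) ⇒ x ≡ 3865 (mod 29233).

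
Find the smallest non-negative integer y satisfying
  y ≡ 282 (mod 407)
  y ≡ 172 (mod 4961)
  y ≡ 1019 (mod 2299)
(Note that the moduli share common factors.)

gcd(407, 4961) = 11 and 11 | (172 − 282), so the pair is consistent; merging gives y ≡ 59704 (mod 183557), where 183557 = lcm(407, 4961).
gcd(183557, 2299) = 121 and 121 | (1019 − 59704), so the pair is consistent; merging gives y ≡ 2996616 (mod 3487583), where 3487583 = lcm(183557, 2299).
The solution is unique modulo lcm(407, 4961, 2299) = 3487583.

2996616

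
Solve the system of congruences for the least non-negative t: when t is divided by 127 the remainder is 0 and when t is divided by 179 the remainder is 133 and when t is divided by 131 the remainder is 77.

1590548

From t ≡ 0 (mod 127) write t = 0 + 127s. Substituting into t ≡ 133 (mod 179) gives 127s ≡ 133 (mod 179), and since 127⁻¹ ≡ 148 (mod 179), s ≡ 173. Hence t ≡ 0 + 127·173 = 21971 (mod 22733).
From t ≡ 21971 (mod 22733) write t = 21971 + 22733s. Substituting into t ≡ 77 (mod 131) gives 22733s ≡ 114 (mod 131), and since 70⁻¹ ≡ 73 (mod 131), s ≡ 69. Hence t ≡ 21971 + 22733·69 = 1590548 (mod 2978023).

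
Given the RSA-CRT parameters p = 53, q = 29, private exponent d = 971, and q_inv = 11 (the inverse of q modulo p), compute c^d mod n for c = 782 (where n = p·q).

115

d_p = d mod (p−1) = 971 mod 52 = 35; d_q = d mod (q−1) = 19.
m₁ = c^(d_p) mod p: c ≡ 40 (mod 53), and 40^35 mod 53 = 9.
m₂ = c^(d_q) mod q: c ≡ 28 (mod 29), and 28^19 mod 29 = 28.
h = q_inv·(m₁ − m₂) mod p = 11·(9 − 28) mod 53 = 3.
m = m₂ + h·q = 28 + 3·29 = 115.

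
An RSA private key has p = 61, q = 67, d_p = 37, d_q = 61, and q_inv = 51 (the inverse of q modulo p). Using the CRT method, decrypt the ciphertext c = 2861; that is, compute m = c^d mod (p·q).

3118

m₁ = c^(d_p) mod p: c ≡ 55 (mod 61), and 55^37 mod 61 = 7.
m₂ = c^(d_q) mod q: c ≡ 47 (mod 67), and 47^61 mod 67 = 36.
h = q_inv·(m₁ − m₂) mod p = 51·(7 − 36) mod 61 = 46.
m = m₂ + h·q = 36 + 46·67 = 3118.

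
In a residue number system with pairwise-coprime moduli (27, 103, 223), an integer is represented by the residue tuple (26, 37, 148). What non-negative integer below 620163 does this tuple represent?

From x ≡ 26 (mod 27) write x = 26 + 27t. Substituting into x ≡ 37 (mod 103) gives 27t ≡ 11 (mod 103), and since 27⁻¹ ≡ 42 (mod 103), t ≡ 50. Hence x ≡ 26 + 27·50 = 1376 (mod 2781).
From x ≡ 1376 (mod 2781) write x = 1376 + 2781t. Substituting into x ≡ 148 (mod 223) gives 2781t ≡ 110 (mod 223), and since 105⁻¹ ≡ 17 (mod 223), t ≡ 86. Hence x ≡ 1376 + 2781·86 = 240542 (mod 620163).

240542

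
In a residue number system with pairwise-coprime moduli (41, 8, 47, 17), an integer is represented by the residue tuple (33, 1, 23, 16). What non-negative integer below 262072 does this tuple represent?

172889

The moduli are pairwise coprime; N = 41·8·47·17 = 262072.
N/41 = 6392; 6392 ≡ 37 (mod 41); 37·10 ≡ 1, so inverse 10.
N/8 = 32759; 32759 ≡ 7 (mod 8); 7·7 ≡ 1, so inverse 7.
N/47 = 5576; 5576 ≡ 30 (mod 47); 30·11 ≡ 1, so inverse 11.
N/17 = 15416; 15416 ≡ 14 (mod 17); 14·11 ≡ 1, so inverse 11.
x ≡ 33·6392·10 + 1·32759·7 + 23·5576·11 + 16·15416·11 = 6462617.
6462617 mod 262072 = 172889.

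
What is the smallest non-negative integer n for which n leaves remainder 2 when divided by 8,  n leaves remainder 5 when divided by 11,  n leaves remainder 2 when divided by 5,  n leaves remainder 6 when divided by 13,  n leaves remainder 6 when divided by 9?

From n ≡ 2 (mod 8) write n = 2 + 8t. Substituting into n ≡ 5 (mod 11) gives 8t ≡ 3 (mod 11), and since 8⁻¹ ≡ 7 (mod 11), t ≡ 10. Hence n ≡ 2 + 8·10 = 82 (mod 88).
From n ≡ 82 (mod 88) write n = 82 + 88t. Substituting into n ≡ 2 (mod 5) gives 88t ≡ 0 (mod 5), and since 3⁻¹ ≡ 2 (mod 5), t ≡ 0. Hence n ≡ 82 + 88·0 = 82 (mod 440).
From n ≡ 82 (mod 440) write n = 82 + 440t. Substituting into n ≡ 6 (mod 13) gives 440t ≡ 2 (mod 13), and since 11⁻¹ ≡ 6 (mod 13), t ≡ 12. Hence n ≡ 82 + 440·12 = 5362 (mod 5720).
From n ≡ 5362 (mod 5720) write n = 5362 + 5720t. Substituting into n ≡ 6 (mod 9) gives 5720t ≡ 8 (mod 9), and since 5⁻¹ ≡ 2 (mod 9), t ≡ 7. Hence n ≡ 5362 + 5720·7 = 45402 (mod 51480).

45402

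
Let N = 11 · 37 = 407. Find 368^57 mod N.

Mod 11: 368 ≡ 5; by Fermat, exponent reduces to 57 mod 10 = 7; 5^7 ≡ 3 (mod 11).
Mod 37: 368 ≡ 35; by Fermat, exponent reduces to 57 mod 36 = 21; 35^21 ≡ 8 (mod 37).
Combine by CRT: x ≡ 3 (mod 11), x ≡ 8 (mod 37) ⇒ x ≡ 267 (mod 407).

267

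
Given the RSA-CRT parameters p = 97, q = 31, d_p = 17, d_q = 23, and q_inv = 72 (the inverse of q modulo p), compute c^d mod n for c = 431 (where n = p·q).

392

m₁ = c^(d_p) mod p: c ≡ 43 (mod 97), and 43^17 mod 97 = 4.
m₂ = c^(d_q) mod q: c ≡ 28 (mod 31), and 28^23 mod 31 = 20.
h = q_inv·(m₁ − m₂) mod p = 72·(4 − 20) mod 97 = 12.
m = m₂ + h·q = 20 + 12·31 = 392.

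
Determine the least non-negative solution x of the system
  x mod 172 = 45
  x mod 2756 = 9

Combine the congruences pairwise.
gcd(172, 2756) = 4 and 4 | (9 − 45), so the pair is consistent; merging gives x ≡ 24813 (mod 118508), where 118508 = lcm(172, 2756).
The solution is unique modulo lcm(172, 2756) = 118508.

24813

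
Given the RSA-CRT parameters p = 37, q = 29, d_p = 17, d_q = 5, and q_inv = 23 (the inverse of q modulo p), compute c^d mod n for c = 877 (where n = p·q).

m₁ = c^(d_p) mod p: c ≡ 26 (mod 37), and 26^17 mod 37 = 10.
m₂ = c^(d_q) mod q: c ≡ 7 (mod 29), and 7^5 mod 29 = 16.
h = q_inv·(m₁ − m₂) mod p = 23·(10 − 16) mod 37 = 10.
m = m₂ + h·q = 16 + 10·29 = 306.

306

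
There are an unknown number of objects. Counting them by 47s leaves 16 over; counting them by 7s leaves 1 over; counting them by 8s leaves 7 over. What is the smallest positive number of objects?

1191

From N ≡ 16 (mod 47) write N = 16 + 47t. Substituting into N ≡ 1 (mod 7) gives 47t ≡ 6 (mod 7), and since 5⁻¹ ≡ 3 (mod 7), t ≡ 4. Hence N ≡ 16 + 47·4 = 204 (mod 329).
From N ≡ 204 (mod 329) write N = 204 + 329t. Substituting into N ≡ 7 (mod 8) gives 329t ≡ 3 (mod 8), and since 1⁻¹ ≡ 1 (mod 8), t ≡ 3. Hence N ≡ 204 + 329·3 = 1191 (mod 2632).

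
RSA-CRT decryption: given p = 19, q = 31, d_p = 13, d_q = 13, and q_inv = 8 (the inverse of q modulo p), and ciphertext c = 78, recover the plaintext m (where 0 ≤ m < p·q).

m₁ = c^(d_p) mod p: c ≡ 2 (mod 19), and 2^13 mod 19 = 3.
m₂ = c^(d_q) mod q: c ≡ 16 (mod 31), and 16^13 mod 31 = 4.
h = q_inv·(m₁ − m₂) mod p = 8·(3 − 4) mod 19 = 11.
m = m₂ + h·q = 4 + 11·31 = 345.

345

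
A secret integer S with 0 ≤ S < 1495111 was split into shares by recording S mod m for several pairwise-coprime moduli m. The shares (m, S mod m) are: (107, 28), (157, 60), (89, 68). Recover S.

Combine the congruences pairwise.
From S ≡ 28 (mod 107) write S = 28 + 107t. Substituting into S ≡ 60 (mod 157) gives 107t ≡ 32 (mod 157), and since 107⁻¹ ≡ 135 (mod 157), t ≡ 81. Hence S ≡ 28 + 107·81 = 8695 (mod 16799).
From S ≡ 8695 (mod 16799) write S = 8695 + 16799t. Substituting into S ≡ 68 (mod 89) gives 16799t ≡ 6 (mod 89), and since 67⁻¹ ≡ 4 (mod 89), t ≡ 24. Hence S ≡ 8695 + 16799·24 = 411871 (mod 1495111).

411871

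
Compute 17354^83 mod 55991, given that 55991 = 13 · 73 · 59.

Mod 13: 17354 ≡ 12; by Fermat, exponent reduces to 83 mod 12 = 11; 12^11 ≡ 12 (mod 13).
Mod 73: 17354 ≡ 53; by Fermat, exponent reduces to 83 mod 72 = 11; 53^11 ≡ 15 (mod 73).
Mod 59: 17354 ≡ 8; by Fermat, exponent reduces to 83 mod 58 = 25; 8^25 ≡ 33 (mod 59).
Combine by CRT: x ≡ 12 (mod 13), x ≡ 15 (mod 73), x ≡ 33 (mod 59) ⇒ x ≡ 19798 (mod 55991).

19798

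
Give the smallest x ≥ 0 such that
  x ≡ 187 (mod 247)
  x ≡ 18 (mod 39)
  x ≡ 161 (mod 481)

Combine the congruences pairwise.
gcd(247, 39) = 13 and 13 | (18 − 187), so the pair is consistent; merging gives x ≡ 681 (mod 741), where 741 = lcm(247, 39).
gcd(741, 481) = 13 and 13 | (161 − 681), so the pair is consistent; merging gives x ≡ 26616 (mod 27417), where 27417 = lcm(741, 481).
The solution is unique modulo lcm(247, 39, 481) = 27417.

26616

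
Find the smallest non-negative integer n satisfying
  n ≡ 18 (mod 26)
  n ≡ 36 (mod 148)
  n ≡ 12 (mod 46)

gcd(26, 148) = 2 and 2 | (36 − 18), so the pair is consistent; merging gives n ≡ 1812 (mod 1924), where 1924 = lcm(26, 148).
gcd(1924, 46) = 2 and 2 | (12 − 1812), so the pair is consistent; merging gives n ≡ 36444 (mod 44252), where 44252 = lcm(1924, 46).
The solution is unique modulo lcm(26, 148, 46) = 44252.

36444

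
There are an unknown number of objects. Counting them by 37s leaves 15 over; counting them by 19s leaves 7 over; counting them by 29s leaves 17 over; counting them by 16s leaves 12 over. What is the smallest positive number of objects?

154268

The moduli are pairwise coprime; M = 37·19·29·16 = 326192.
M/37 = 8816; 8816 ≡ 10 (mod 37); 10·26 ≡ 1, so inverse 26.
M/19 = 17168; 17168 ≡ 11 (mod 19); 11·7 ≡ 1, so inverse 7.
M/29 = 11248; 11248 ≡ 25 (mod 29); 25·7 ≡ 1, so inverse 7.
M/16 = 20387; 20387 ≡ 3 (mod 16); 3·11 ≡ 1, so inverse 11.
N ≡ 15·8816·26 + 7·17168·7 + 17·11248·7 + 12·20387·11 = 8309068.
8309068 mod 326192 = 154268.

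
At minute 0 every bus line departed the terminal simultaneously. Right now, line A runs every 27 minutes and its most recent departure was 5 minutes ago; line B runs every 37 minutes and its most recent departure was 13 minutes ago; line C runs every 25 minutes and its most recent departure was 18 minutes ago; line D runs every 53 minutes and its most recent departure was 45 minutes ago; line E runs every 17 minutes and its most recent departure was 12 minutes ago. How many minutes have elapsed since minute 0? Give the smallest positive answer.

9930443

Combine the congruences pairwise.
From t ≡ 5 (mod 27) write t = 5 + 27s. Substituting into t ≡ 13 (mod 37) gives 27s ≡ 8 (mod 37), and since 27⁻¹ ≡ 11 (mod 37), s ≡ 14. Hence t ≡ 5 + 27·14 = 383 (mod 999).
From t ≡ 383 (mod 999) write t = 383 + 999s. Substituting into t ≡ 18 (mod 25) gives 999s ≡ 10 (mod 25), and since 24⁻¹ ≡ 24 (mod 25), s ≡ 15. Hence t ≡ 383 + 999·15 = 15368 (mod 24975).
From t ≡ 15368 (mod 24975) write t = 15368 + 24975s. Substituting into t ≡ 45 (mod 53) gives 24975s ≡ 47 (mod 53), and since 12⁻¹ ≡ 31 (mod 53), s ≡ 26. Hence t ≡ 15368 + 24975·26 = 664718 (mod 1323675).
From t ≡ 664718 (mod 1323675) write t = 664718 + 1323675s. Substituting into t ≡ 12 (mod 17) gives 1323675s ≡ 11 (mod 17), and since 4⁻¹ ≡ 13 (mod 17), s ≡ 7. Hence t ≡ 664718 + 1323675·7 = 9930443 (mod 22502475).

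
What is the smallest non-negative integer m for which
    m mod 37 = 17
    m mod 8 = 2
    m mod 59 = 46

6418

The moduli are pairwise coprime; N = 37·8·59 = 17464.
N/37 = 472; 472 ≡ 28 (mod 37); 28·4 ≡ 1, so inverse 4.
N/8 = 2183; 2183 ≡ 7 (mod 8); 7·7 ≡ 1, so inverse 7.
N/59 = 296; 296 ≡ 1 (mod 59), inverse 1.
m ≡ 17·472·4 + 2·2183·7 + 46·296·1 = 76274.
76274 mod 17464 = 6418.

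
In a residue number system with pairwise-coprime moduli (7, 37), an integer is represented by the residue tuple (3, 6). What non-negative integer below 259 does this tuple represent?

80

From x ≡ 3 (mod 7) write x = 3 + 7t. Substituting into x ≡ 6 (mod 37) gives 7t ≡ 3 (mod 37), and since 7⁻¹ ≡ 16 (mod 37), t ≡ 11. Hence x ≡ 3 + 7·11 = 80 (mod 259).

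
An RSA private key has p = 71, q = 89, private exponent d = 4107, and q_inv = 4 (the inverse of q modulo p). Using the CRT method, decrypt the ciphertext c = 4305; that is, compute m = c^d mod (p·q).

119

d_p = d mod (p−1) = 4107 mod 70 = 47; d_q = d mod (q−1) = 59.
m₁ = c^(d_p) mod p: c ≡ 45 (mod 71), and 45^47 mod 71 = 48.
m₂ = c^(d_q) mod q: c ≡ 33 (mod 89), and 33^59 mod 89 = 30.
h = q_inv·(m₁ − m₂) mod p = 4·(48 − 30) mod 71 = 1.
m = m₂ + h·q = 30 + 1·89 = 119.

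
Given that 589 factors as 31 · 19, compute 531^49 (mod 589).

Mod 31: 531 ≡ 4; by Fermat, exponent reduces to 49 mod 30 = 19; 4^19 ≡ 8 (mod 31).
Mod 19: 531 ≡ 18; by Fermat, exponent reduces to 49 mod 18 = 13; 18^13 ≡ 18 (mod 19).
Combine by CRT: x ≡ 8 (mod 31), x ≡ 18 (mod 19) ⇒ x ≡ 132 (mod 589).

132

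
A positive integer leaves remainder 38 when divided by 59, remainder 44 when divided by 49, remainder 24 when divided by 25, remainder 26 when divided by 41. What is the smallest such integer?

The moduli are pairwise coprime; N = 59·49·25·41 = 2963275.
N/59 = 50225; 50225 ≡ 16 (mod 59); 16·48 ≡ 1, so inverse 48.
N/49 = 60475; 60475 ≡ 9 (mod 49); 9·11 ≡ 1, so inverse 11.
N/25 = 118531; 118531 ≡ 6 (mod 25); 6·21 ≡ 1, so inverse 21.
N/41 = 72275; 72275 ≡ 33 (mod 41); 33·5 ≡ 1, so inverse 5.
t ≡ 38·50225·48 + 44·60475·11 + 24·118531·21 + 26·72275·5 = 190015674.
190015674 mod 2963275 = 366074.

366074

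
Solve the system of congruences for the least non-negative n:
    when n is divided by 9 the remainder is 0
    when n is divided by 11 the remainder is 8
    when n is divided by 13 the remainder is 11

The moduli are pairwise coprime; M = 9·11·13 = 1287.
M/9 = 143; 143 ≡ 8 (mod 9); 8·8 ≡ 1, so inverse 8.
M/11 = 117; 117 ≡ 7 (mod 11); 7·8 ≡ 1, so inverse 8.
M/13 = 99; 99 ≡ 8 (mod 13); 8·5 ≡ 1, so inverse 5.
n ≡ 0·143·8 + 8·117·8 + 11·99·5 = 12933.
12933 mod 1287 = 63.

63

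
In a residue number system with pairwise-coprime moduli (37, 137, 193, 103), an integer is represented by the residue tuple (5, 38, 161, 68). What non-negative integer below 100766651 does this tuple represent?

Combine the congruences pairwise.
From x ≡ 5 (mod 37) write x = 5 + 37t. Substituting into x ≡ 38 (mod 137) gives 37t ≡ 33 (mod 137), and since 37⁻¹ ≡ 100 (mod 137), t ≡ 12. Hence x ≡ 5 + 37·12 = 449 (mod 5069).
From x ≡ 449 (mod 5069) write x = 449 + 5069t. Substituting into x ≡ 161 (mod 193) gives 5069t ≡ 98 (mod 193), and since 51⁻¹ ≡ 53 (mod 193), t ≡ 176. Hence x ≡ 449 + 5069·176 = 892593 (mod 978317).
From x ≡ 892593 (mod 978317) write x = 892593 + 978317t. Substituting into x ≡ 68 (mod 103) gives 978317t ≡ 73 (mod 103), and since 23⁻¹ ≡ 9 (mod 103), t ≡ 39. Hence x ≡ 892593 + 978317·39 = 39046956 (mod 100766651).

39046956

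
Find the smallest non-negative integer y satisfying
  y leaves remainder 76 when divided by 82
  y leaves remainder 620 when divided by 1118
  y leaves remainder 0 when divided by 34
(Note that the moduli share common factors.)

gcd(82, 1118) = 2 and 2 | (620 − 76), so the pair is consistent; merging gives y ≡ 45340 (mod 45838), where 45838 = lcm(82, 1118).
gcd(45838, 34) = 2 and 2 | (0 − 45340), so the pair is consistent; merging gives y ≡ 687072 (mod 779246), where 779246 = lcm(45838, 34).
The solution is unique modulo lcm(82, 1118, 34) = 779246.

687072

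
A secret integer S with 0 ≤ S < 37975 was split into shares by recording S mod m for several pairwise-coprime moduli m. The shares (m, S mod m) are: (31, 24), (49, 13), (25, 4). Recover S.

Combine the congruences pairwise.
From S ≡ 24 (mod 31) write S = 24 + 31t. Substituting into S ≡ 13 (mod 49) gives 31t ≡ 38 (mod 49), and since 31⁻¹ ≡ 19 (mod 49), t ≡ 36. Hence S ≡ 24 + 31·36 = 1140 (mod 1519).
From S ≡ 1140 (mod 1519) write S = 1140 + 1519t. Substituting into S ≡ 4 (mod 25) gives 1519t ≡ 14 (mod 25), and since 19⁻¹ ≡ 4 (mod 25), t ≡ 6. Hence S ≡ 1140 + 1519·6 = 10254 (mod 37975).

10254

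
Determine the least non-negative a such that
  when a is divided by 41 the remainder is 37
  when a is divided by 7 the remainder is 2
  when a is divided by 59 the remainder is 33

8647

Combine the congruences pairwise.
From a ≡ 37 (mod 41) write a = 37 + 41t. Substituting into a ≡ 2 (mod 7) gives 41t ≡ 0 (mod 7), and since 6⁻¹ ≡ 6 (mod 7), t ≡ 0. Hence a ≡ 37 + 41·0 = 37 (mod 287).
From a ≡ 37 (mod 287) write a = 37 + 287t. Substituting into a ≡ 33 (mod 59) gives 287t ≡ 55 (mod 59), and since 51⁻¹ ≡ 22 (mod 59), t ≡ 30. Hence a ≡ 37 + 287·30 = 8647 (mod 16933).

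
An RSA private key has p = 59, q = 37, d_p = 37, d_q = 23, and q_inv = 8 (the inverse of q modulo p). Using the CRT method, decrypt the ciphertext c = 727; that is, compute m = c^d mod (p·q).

m₁ = c^(d_p) mod p: c ≡ 19 (mod 59), and 19^37 mod 59 = 41.
m₂ = c^(d_q) mod q: c ≡ 24 (mod 37), and 24^23 mod 37 = 35.
h = q_inv·(m₁ − m₂) mod p = 8·(41 − 35) mod 59 = 48.
m = m₂ + h·q = 35 + 48·37 = 1811.

1811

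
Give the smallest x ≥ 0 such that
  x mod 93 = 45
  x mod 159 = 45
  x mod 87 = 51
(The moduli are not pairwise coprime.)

113412

Combine the congruences pairwise.
gcd(93, 159) = 3 and 3 | (45 − 45), so the pair is consistent; merging gives x ≡ 45 (mod 4929), where 4929 = lcm(93, 159).
gcd(4929, 87) = 3 and 3 | (51 − 45), so the pair is consistent; merging gives x ≡ 113412 (mod 142941), where 142941 = lcm(4929, 87).
The solution is unique modulo lcm(93, 159, 87) = 142941.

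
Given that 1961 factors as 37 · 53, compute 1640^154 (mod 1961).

Mod 37: 1640 ≡ 12; by Fermat, exponent reduces to 154 mod 36 = 10; 12^10 ≡ 12 (mod 37).
Mod 53: 1640 ≡ 50; by Fermat, exponent reduces to 154 mod 52 = 50; 50^50 ≡ 6 (mod 53).
Combine by CRT: x ≡ 12 (mod 37), x ≡ 6 (mod 53) ⇒ x ≡ 271 (mod 1961).

271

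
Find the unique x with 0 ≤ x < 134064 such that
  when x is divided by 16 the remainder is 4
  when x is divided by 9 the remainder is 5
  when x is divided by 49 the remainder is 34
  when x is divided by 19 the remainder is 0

From x ≡ 4 (mod 16) write x = 4 + 16t. Substituting into x ≡ 5 (mod 9) gives 16t ≡ 1 (mod 9), and since 7⁻¹ ≡ 4 (mod 9), t ≡ 4. Hence x ≡ 4 + 16·4 = 68 (mod 144).
From x ≡ 68 (mod 144) write x = 68 + 144t. Substituting into x ≡ 34 (mod 49) gives 144t ≡ 15 (mod 49), and since 46⁻¹ ≡ 16 (mod 49), t ≡ 44. Hence x ≡ 68 + 144·44 = 6404 (mod 7056).
From x ≡ 6404 (mod 7056) write x = 6404 + 7056t. Substituting into x ≡ 0 (mod 19) gives 7056t ≡ 18 (mod 19), and since 7⁻¹ ≡ 11 (mod 19), t ≡ 8. Hence x ≡ 6404 + 7056·8 = 62852 (mod 134064).

62852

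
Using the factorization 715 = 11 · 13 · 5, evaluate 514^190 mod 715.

Mod 11: 514 ≡ 8; since 10 | 190, by Fermat 8^190 ≡ 1 (mod 11).
Mod 13: 514 ≡ 7; by Fermat, exponent reduces to 190 mod 12 = 10; 7^10 ≡ 4 (mod 13).
Mod 5: 514 ≡ 4; by Fermat, exponent reduces to 190 mod 4 = 2; 4^2 ≡ 1 (mod 5).
Combine by CRT: x ≡ 1 (mod 11), x ≡ 4 (mod 13), x ≡ 1 (mod 5) ⇒ x ≡ 56 (mod 715).

56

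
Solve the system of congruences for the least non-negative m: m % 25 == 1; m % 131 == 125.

From m ≡ 1 (mod 25) write m = 1 + 25t. Substituting into m ≡ 125 (mod 131) gives 25t ≡ 124 (mod 131), and since 25⁻¹ ≡ 21 (mod 131), t ≡ 115. Hence m ≡ 1 + 25·115 = 2876 (mod 3275).

2876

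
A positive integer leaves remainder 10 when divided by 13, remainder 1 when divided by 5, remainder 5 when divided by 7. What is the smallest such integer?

The moduli are pairwise coprime; N = 13·5·7 = 455.
N/13 = 35; 35 ≡ 9 (mod 13); 9·3 ≡ 1, so inverse 3.
N/5 = 91; 91 ≡ 1 (mod 5), inverse 1.
N/7 = 65; 65 ≡ 2 (mod 7); 2·4 ≡ 1, so inverse 4.
k ≡ 10·35·3 + 1·91·1 + 5·65·4 = 2441.
2441 mod 455 = 166.

166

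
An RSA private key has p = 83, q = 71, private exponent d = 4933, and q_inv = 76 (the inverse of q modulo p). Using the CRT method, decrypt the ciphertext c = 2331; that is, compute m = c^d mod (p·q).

2804

d_p = d mod (p−1) = 4933 mod 82 = 13; d_q = d mod (q−1) = 33.
m₁ = c^(d_p) mod p: c ≡ 7 (mod 83), and 7^13 mod 83 = 65.
m₂ = c^(d_q) mod q: c ≡ 59 (mod 71), and 59^33 mod 71 = 35.
h = q_inv·(m₁ − m₂) mod p = 76·(65 − 35) mod 83 = 39.
m = m₂ + h·q = 35 + 39·71 = 2804.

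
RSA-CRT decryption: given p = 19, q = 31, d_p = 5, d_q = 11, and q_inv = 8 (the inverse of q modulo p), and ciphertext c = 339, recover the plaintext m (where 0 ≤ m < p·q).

308

m₁ = c^(d_p) mod p: c ≡ 16 (mod 19), and 16^5 mod 19 = 4.
m₂ = c^(d_q) mod q: c ≡ 29 (mod 31), and 29^11 mod 31 = 29.
h = q_inv·(m₁ − m₂) mod p = 8·(4 − 29) mod 19 = 9.
m = m₂ + h·q = 29 + 9·31 = 308.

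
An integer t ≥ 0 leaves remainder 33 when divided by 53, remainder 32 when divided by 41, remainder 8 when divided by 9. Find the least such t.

The moduli are pairwise coprime; N = 53·41·9 = 19557.
N/53 = 369; 369 ≡ 51 (mod 53); 51·26 ≡ 1, so inverse 26.
N/41 = 477; 477 ≡ 26 (mod 41); 26·30 ≡ 1, so inverse 30.
N/9 = 2173; 2173 ≡ 4 (mod 9); 4·7 ≡ 1, so inverse 7.
t ≡ 33·369·26 + 32·477·30 + 8·2173·7 = 896210.
896210 mod 19557 = 16145.

16145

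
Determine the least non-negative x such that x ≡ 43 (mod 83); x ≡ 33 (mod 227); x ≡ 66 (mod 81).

From x ≡ 43 (mod 83) write x = 43 + 83t. Substituting into x ≡ 33 (mod 227) gives 83t ≡ 217 (mod 227), and since 83⁻¹ ≡ 93 (mod 227), t ≡ 205. Hence x ≡ 43 + 83·205 = 17058 (mod 18841).
From x ≡ 17058 (mod 18841) write x = 17058 + 18841t. Substituting into x ≡ 66 (mod 81) gives 18841t ≡ 18 (mod 81), and since 49⁻¹ ≡ 43 (mod 81), t ≡ 45. Hence x ≡ 17058 + 18841·45 = 864903 (mod 1526121).

864903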